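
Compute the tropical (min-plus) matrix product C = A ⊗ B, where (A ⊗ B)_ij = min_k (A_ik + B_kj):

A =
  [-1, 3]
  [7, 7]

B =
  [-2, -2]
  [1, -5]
A ⊗ B =
  [-3, -3]
  [5, 2]

Apply the min-plus product entry-by-entry:
  C[0][0] = min over k of (A[0][0] + B[0][0] = -1 + -2 = -3, A[0][1] + B[1][0] = 3 + 1 = 4) = -3 (attained at k = 0)
  C[0][1] = min over k of (A[0][0] + B[0][1] = -1 + -2 = -3, A[0][1] + B[1][1] = 3 + -5 = -2) = -3 (attained at k = 0)
  C[1][0] = min over k of (A[1][0] + B[0][0] = 7 + -2 = 5, A[1][1] + B[1][0] = 7 + 1 = 8) = 5 (attained at k = 0)
  C[1][1] = min over k of (A[1][0] + B[0][1] = 7 + -2 = 5, A[1][1] + B[1][1] = 7 + -5 = 2) = 2 (attained at k = 1)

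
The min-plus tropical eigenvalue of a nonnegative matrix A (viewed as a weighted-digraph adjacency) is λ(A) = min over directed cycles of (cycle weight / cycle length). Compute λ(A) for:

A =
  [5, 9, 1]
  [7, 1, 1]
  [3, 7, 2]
λ(A) = 1

Enumerate directed cycles and compute their means (weight / length). Sample:
  cycle 0 → 0: weight = 5, length = 1, mean = 5/1 ≈ 5.000
  cycle 1 → 1: weight = 1, length = 1, mean = 1/1 ≈ 1.000
  cycle 2 → 2: weight = 2, length = 1, mean = 2/1 ≈ 2.000
  cycle 0 → 1 → 0: weight = 16, length = 2, mean = 16/2 ≈ 8.000
  cycle 0 → 2 → 0: weight = 4, length = 2, mean = 4/2 ≈ 2.000
  cycle 1 → 0 → 1: weight = 16, length = 2, mean = 16/2 ≈ 8.000
Minimum mean = 1.000, attained e.g. along the cycle 1 → 1 with weight 1 and length 1. So λ(A) = 1/1 = 1.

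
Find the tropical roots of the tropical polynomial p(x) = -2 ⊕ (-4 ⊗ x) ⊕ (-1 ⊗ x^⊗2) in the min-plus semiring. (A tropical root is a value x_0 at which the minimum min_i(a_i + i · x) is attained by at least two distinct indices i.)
Roots: {-3, 2}

Each tropical root is a break point of the lower envelope of the lines y = a_i + i · x (there are 3 lines, with slopes 0, 1, ..., 2). Only the lines that attain the minimum somewhere contribute to roots; other lines are dominated. Here the surviving (envelope) indices are i = 2, i = 1, i = 0.
Intersections between consecutive envelope lines give the roots: for adjacent envelope indices i < j the intersection is x = (a_i − a_j) / (j − i). Reading off the sorted break points: {-3, 2}.
Verification: at each break x_0, at least two indices attain the minimum of min_i(a_i + i · x_0).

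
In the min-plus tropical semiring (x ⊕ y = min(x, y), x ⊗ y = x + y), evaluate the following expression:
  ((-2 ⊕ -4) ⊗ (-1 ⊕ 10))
((-2 ⊕ -4) ⊗ (-1 ⊕ 10)) = -5

Expand innermost to outermost. Recall ⊕ takes the minimum of its arguments and ⊗ takes their sum. Working out the expression ((-2 ⊕ -4) ⊗ (-1 ⊕ 10)) gives -5.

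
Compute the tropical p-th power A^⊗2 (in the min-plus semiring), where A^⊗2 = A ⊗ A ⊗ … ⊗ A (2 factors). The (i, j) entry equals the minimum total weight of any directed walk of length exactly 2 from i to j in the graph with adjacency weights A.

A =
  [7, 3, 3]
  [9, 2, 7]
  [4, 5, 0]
A^⊗2 =
  [7, 5, 3]
  [11, 4, 7]
  [4, 5, 0]

Each entry (A^⊗2)_ij equals the minimum over all length-2 walks i = v_0 → v_1 → … → v_2 = j of Σ_t A[v_t][v_{t+1}]. For example, for (i, j) = (0, 2) we minimise over 3 possible intermediate vertex sequences; the minimum is 3, attained along the walk 0 → 2 → 2.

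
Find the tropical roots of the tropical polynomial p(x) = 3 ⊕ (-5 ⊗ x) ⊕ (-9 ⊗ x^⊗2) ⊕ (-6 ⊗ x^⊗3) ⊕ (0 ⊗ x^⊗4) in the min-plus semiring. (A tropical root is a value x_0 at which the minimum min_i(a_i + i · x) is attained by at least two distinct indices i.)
Roots: {-6, -3, 4, 8}

Each tropical root is a break point of the lower envelope of the lines y = a_i + i · x (there are 5 lines, with slopes 0, 1, ..., 4). Only the lines that attain the minimum somewhere contribute to roots; other lines are dominated. Here the surviving (envelope) indices are i = 4, i = 3, i = 2, i = 1, i = 0.
Intersections between consecutive envelope lines give the roots: for adjacent envelope indices i < j the intersection is x = (a_i − a_j) / (j − i). Reading off the sorted break points: {-6, -3, 4, 8}.
Verification: at each break x_0, at least two indices attain the minimum of min_i(a_i + i · x_0).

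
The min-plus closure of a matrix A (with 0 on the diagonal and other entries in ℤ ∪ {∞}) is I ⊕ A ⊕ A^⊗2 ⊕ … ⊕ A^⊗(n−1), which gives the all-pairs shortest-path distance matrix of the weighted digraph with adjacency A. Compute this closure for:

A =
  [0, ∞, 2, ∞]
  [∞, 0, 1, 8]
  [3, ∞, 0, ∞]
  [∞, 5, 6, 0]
Closure =
  [0, ∞, 2, ∞]
  [4, 0, 1, 8]
  [3, ∞, 0, ∞]
  [9, 5, 6, 0]

This is the Floyd-Warshall all-pairs shortest-path computation. For each intermediate vertex k = 0, 1, …, 3, update dist[i][j] ← min(dist[i][j], dist[i][k] + dist[k][j]). The final matrix gives, for each (i, j), the minimum total weight of any directed path from i to j (possibly empty when i = j).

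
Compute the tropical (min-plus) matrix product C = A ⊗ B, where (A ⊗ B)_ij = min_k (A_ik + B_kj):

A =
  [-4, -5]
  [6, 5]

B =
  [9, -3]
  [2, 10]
A ⊗ B =
  [-3, -7]
  [7, 3]

Apply the min-plus product entry-by-entry:
  C[0][0] = min over k of (A[0][0] + B[0][0] = -4 + 9 = 5, A[0][1] + B[1][0] = -5 + 2 = -3) = -3 (attained at k = 1)
  C[0][1] = min over k of (A[0][0] + B[0][1] = -4 + -3 = -7, A[0][1] + B[1][1] = -5 + 10 = 5) = -7 (attained at k = 0)
  C[1][0] = min over k of (A[1][0] + B[0][0] = 6 + 9 = 15, A[1][1] + B[1][0] = 5 + 2 = 7) = 7 (attained at k = 1)
  C[1][1] = min over k of (A[1][0] + B[0][1] = 6 + -3 = 3, A[1][1] + B[1][1] = 5 + 10 = 15) = 3 (attained at k = 0)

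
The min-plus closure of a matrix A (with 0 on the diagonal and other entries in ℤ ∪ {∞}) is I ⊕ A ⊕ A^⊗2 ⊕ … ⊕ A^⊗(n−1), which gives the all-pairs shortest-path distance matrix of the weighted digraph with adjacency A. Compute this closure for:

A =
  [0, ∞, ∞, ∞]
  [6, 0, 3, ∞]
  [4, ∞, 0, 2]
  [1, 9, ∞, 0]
Closure =
  [0, ∞, ∞, ∞]
  [6, 0, 3, 5]
  [3, 11, 0, 2]
  [1, 9, 12, 0]

This is the Floyd-Warshall all-pairs shortest-path computation. For each intermediate vertex k = 0, 1, …, 3, update dist[i][j] ← min(dist[i][j], dist[i][k] + dist[k][j]). The final matrix gives, for each (i, j), the minimum total weight of any directed path from i to j (possibly empty when i = j).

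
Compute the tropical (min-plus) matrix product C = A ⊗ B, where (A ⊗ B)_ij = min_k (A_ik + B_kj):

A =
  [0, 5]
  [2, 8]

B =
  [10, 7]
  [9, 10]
A ⊗ B =
  [10, 7]
  [12, 9]

Apply the min-plus product entry-by-entry:
  C[0][0] = min over k of (A[0][0] + B[0][0] = 0 + 10 = 10, A[0][1] + B[1][0] = 5 + 9 = 14) = 10 (attained at k = 0)
  C[0][1] = min over k of (A[0][0] + B[0][1] = 0 + 7 = 7, A[0][1] + B[1][1] = 5 + 10 = 15) = 7 (attained at k = 0)
  C[1][0] = min over k of (A[1][0] + B[0][0] = 2 + 10 = 12, A[1][1] + B[1][0] = 8 + 9 = 17) = 12 (attained at k = 0)
  C[1][1] = min over k of (A[1][0] + B[0][1] = 2 + 7 = 9, A[1][1] + B[1][1] = 8 + 10 = 18) = 9 (attained at k = 0)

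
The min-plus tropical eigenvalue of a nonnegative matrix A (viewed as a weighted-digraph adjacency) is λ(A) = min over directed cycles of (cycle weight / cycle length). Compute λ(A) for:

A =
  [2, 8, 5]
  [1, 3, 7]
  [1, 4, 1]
λ(A) = 1

Enumerate directed cycles and compute their means (weight / length). Sample:
  cycle 0 → 0: weight = 2, length = 1, mean = 2/1 ≈ 2.000
  cycle 1 → 1: weight = 3, length = 1, mean = 3/1 ≈ 3.000
  cycle 2 → 2: weight = 1, length = 1, mean = 1/1 ≈ 1.000
  cycle 0 → 1 → 0: weight = 9, length = 2, mean = 9/2 ≈ 4.500
  cycle 0 → 2 → 0: weight = 6, length = 2, mean = 6/2 ≈ 3.000
  cycle 1 → 0 → 1: weight = 9, length = 2, mean = 9/2 ≈ 4.500
Minimum mean = 1.000, attained e.g. along the cycle 2 → 2 with weight 1 and length 1. So λ(A) = 1/1 = 1.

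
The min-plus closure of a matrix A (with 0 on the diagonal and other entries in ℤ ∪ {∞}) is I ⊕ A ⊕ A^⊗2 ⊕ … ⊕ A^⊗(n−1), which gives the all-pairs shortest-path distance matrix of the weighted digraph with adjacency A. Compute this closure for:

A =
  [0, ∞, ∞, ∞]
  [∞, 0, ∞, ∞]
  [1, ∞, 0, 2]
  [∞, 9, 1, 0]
Closure =
  [0, ∞, ∞, ∞]
  [∞, 0, ∞, ∞]
  [1, 11, 0, 2]
  [2, 9, 1, 0]

This is the Floyd-Warshall all-pairs shortest-path computation. For each intermediate vertex k = 0, 1, …, 3, update dist[i][j] ← min(dist[i][j], dist[i][k] + dist[k][j]). The final matrix gives, for each (i, j), the minimum total weight of any directed path from i to j (possibly empty when i = j).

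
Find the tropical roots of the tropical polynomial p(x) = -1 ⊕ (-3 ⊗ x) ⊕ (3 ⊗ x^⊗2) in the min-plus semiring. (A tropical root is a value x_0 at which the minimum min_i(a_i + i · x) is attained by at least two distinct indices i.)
Roots: {-6, 2}

Each tropical root is a break point of the lower envelope of the lines y = a_i + i · x (there are 3 lines, with slopes 0, 1, ..., 2). Only the lines that attain the minimum somewhere contribute to roots; other lines are dominated. Here the surviving (envelope) indices are i = 2, i = 1, i = 0.
Intersections between consecutive envelope lines give the roots: for adjacent envelope indices i < j the intersection is x = (a_i − a_j) / (j − i). Reading off the sorted break points: {-6, 2}.
Verification: at each break x_0, at least two indices attain the minimum of min_i(a_i + i · x_0).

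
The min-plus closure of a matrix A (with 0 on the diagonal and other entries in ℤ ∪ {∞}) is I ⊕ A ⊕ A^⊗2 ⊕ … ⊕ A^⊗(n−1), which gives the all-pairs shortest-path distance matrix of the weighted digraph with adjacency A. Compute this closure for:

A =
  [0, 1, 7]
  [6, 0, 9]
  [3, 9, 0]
Closure =
  [0, 1, 7]
  [6, 0, 9]
  [3, 4, 0]

This is the Floyd-Warshall all-pairs shortest-path computation. For each intermediate vertex k = 0, 1, …, 2, update dist[i][j] ← min(dist[i][j], dist[i][k] + dist[k][j]). The final matrix gives, for each (i, j), the minimum total weight of any directed path from i to j (possibly empty when i = j).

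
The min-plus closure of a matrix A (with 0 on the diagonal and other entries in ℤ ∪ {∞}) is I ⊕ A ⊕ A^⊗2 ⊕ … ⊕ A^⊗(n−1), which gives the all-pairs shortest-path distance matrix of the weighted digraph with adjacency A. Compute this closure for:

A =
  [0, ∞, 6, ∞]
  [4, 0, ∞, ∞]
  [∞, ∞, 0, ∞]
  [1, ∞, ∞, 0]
Closure =
  [0, ∞, 6, ∞]
  [4, 0, 10, ∞]
  [∞, ∞, 0, ∞]
  [1, ∞, 7, 0]

This is the Floyd-Warshall all-pairs shortest-path computation. For each intermediate vertex k = 0, 1, …, 3, update dist[i][j] ← min(dist[i][j], dist[i][k] + dist[k][j]). The final matrix gives, for each (i, j), the minimum total weight of any directed path from i to j (possibly empty when i = j).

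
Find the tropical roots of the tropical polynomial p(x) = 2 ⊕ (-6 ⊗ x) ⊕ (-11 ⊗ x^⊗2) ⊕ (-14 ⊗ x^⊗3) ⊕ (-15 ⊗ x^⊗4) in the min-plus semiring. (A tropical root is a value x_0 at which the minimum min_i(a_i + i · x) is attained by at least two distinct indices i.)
Roots: {1, 3, 5, 8}

Each tropical root is a break point of the lower envelope of the lines y = a_i + i · x (there are 5 lines, with slopes 0, 1, ..., 4). Only the lines that attain the minimum somewhere contribute to roots; other lines are dominated. Here the surviving (envelope) indices are i = 4, i = 3, i = 2, i = 1, i = 0.
Intersections between consecutive envelope lines give the roots: for adjacent envelope indices i < j the intersection is x = (a_i − a_j) / (j − i). Reading off the sorted break points: {1, 3, 5, 8}.
Verification: at each break x_0, at least two indices attain the minimum of min_i(a_i + i · x_0).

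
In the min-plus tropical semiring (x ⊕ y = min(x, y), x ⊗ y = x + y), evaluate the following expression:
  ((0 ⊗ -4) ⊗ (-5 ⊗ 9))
((0 ⊗ -4) ⊗ (-5 ⊗ 9)) = 0

Expand innermost to outermost. Recall ⊕ takes the minimum of its arguments and ⊗ takes their sum. Working out the expression ((0 ⊗ -4) ⊗ (-5 ⊗ 9)) gives 0.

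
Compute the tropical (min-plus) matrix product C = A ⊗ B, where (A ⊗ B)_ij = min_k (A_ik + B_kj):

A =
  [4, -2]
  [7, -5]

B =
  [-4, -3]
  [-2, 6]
A ⊗ B =
  [-4, 1]
  [-7, 1]

Apply the min-plus product entry-by-entry:
  C[0][0] = min over k of (A[0][0] + B[0][0] = 4 + -4 = 0, A[0][1] + B[1][0] = -2 + -2 = -4) = -4 (attained at k = 1)
  C[0][1] = min over k of (A[0][0] + B[0][1] = 4 + -3 = 1, A[0][1] + B[1][1] = -2 + 6 = 4) = 1 (attained at k = 0)
  C[1][0] = min over k of (A[1][0] + B[0][0] = 7 + -4 = 3, A[1][1] + B[1][0] = -5 + -2 = -7) = -7 (attained at k = 1)
  C[1][1] = min over k of (A[1][0] + B[0][1] = 7 + -3 = 4, A[1][1] + B[1][1] = -5 + 6 = 1) = 1 (attained at k = 1)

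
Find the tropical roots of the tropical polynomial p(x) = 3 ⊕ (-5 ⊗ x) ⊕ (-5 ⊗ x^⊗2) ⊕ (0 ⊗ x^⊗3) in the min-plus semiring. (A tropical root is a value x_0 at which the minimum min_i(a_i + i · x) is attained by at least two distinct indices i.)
Roots: {-5, 0, 8}

Each tropical root is a break point of the lower envelope of the lines y = a_i + i · x (there are 4 lines, with slopes 0, 1, ..., 3). Only the lines that attain the minimum somewhere contribute to roots; other lines are dominated. Here the surviving (envelope) indices are i = 3, i = 2, i = 1, i = 0.
Intersections between consecutive envelope lines give the roots: for adjacent envelope indices i < j the intersection is x = (a_i − a_j) / (j − i). Reading off the sorted break points: {-5, 0, 8}.
Verification: at each break x_0, at least two indices attain the minimum of min_i(a_i + i · x_0).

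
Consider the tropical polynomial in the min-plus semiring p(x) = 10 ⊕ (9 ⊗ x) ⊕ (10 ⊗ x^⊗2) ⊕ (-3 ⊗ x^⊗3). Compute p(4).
p(4) = 9

A tropical monomial a ⊗ x^⊗i evaluates to a + i · x. Evaluating each term at x = 4:
  Term 0 contributes 10 + 0 · 4 = 10
  Term 1 contributes 9 + 1 · 4 = 13
  Term 2 contributes 10 + 2 · 4 = 18
  Term 3 contributes -3 + 3 · 4 = 9
p(4) = ⊕ of these = min[10, 13, 18, 9] = 9.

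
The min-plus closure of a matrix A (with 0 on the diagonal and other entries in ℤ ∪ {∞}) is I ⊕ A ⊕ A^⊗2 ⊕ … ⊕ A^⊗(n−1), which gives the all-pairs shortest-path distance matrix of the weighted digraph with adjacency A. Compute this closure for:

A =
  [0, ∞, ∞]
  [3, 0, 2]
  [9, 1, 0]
Closure =
  [0, ∞, ∞]
  [3, 0, 2]
  [4, 1, 0]

This is the Floyd-Warshall all-pairs shortest-path computation. For each intermediate vertex k = 0, 1, …, 2, update dist[i][j] ← min(dist[i][j], dist[i][k] + dist[k][j]). The final matrix gives, for each (i, j), the minimum total weight of any directed path from i to j (possibly empty when i = j).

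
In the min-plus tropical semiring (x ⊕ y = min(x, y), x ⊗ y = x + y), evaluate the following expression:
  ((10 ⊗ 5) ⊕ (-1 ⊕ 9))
((10 ⊗ 5) ⊕ (-1 ⊕ 9)) = -1

Expand innermost to outermost. Recall ⊕ takes the minimum of its arguments and ⊗ takes their sum. Working out the expression ((10 ⊗ 5) ⊕ (-1 ⊕ 9)) gives -1.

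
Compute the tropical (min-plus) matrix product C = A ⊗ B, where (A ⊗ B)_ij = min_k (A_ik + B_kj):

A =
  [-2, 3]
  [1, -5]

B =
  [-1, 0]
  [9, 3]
A ⊗ B =
  [-3, -2]
  [0, -2]

Apply the min-plus product entry-by-entry:
  C[0][0] = min over k of (A[0][0] + B[0][0] = -2 + -1 = -3, A[0][1] + B[1][0] = 3 + 9 = 12) = -3 (attained at k = 0)
  C[0][1] = min over k of (A[0][0] + B[0][1] = -2 + 0 = -2, A[0][1] + B[1][1] = 3 + 3 = 6) = -2 (attained at k = 0)
  C[1][0] = min over k of (A[1][0] + B[0][0] = 1 + -1 = 0, A[1][1] + B[1][0] = -5 + 9 = 4) = 0 (attained at k = 0)
  C[1][1] = min over k of (A[1][0] + B[0][1] = 1 + 0 = 1, A[1][1] + B[1][1] = -5 + 3 = -2) = -2 (attained at k = 1)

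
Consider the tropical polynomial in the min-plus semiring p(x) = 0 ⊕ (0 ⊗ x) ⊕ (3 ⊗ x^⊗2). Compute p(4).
p(4) = 0

A tropical monomial a ⊗ x^⊗i evaluates to a + i · x. Evaluating each term at x = 4:
  Term 0 contributes 0 + 0 · 4 = 0
  Term 1 contributes 0 + 1 · 4 = 4
  Term 2 contributes 3 + 2 · 4 = 11
p(4) = ⊕ of these = min[0, 4, 11] = 0.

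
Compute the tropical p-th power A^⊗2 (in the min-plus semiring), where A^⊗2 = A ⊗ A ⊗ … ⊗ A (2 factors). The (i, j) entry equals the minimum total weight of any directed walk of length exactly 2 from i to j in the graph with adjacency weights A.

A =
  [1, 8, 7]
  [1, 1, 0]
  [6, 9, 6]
A^⊗2 =
  [2, 9, 8]
  [2, 2, 1]
  [7, 10, 9]

Each entry (A^⊗2)_ij equals the minimum over all length-2 walks i = v_0 → v_1 → … → v_2 = j of Σ_t A[v_t][v_{t+1}]. For example, for (i, j) = (0, 2) we minimise over 3 possible intermediate vertex sequences; the minimum is 8, attained along the walk 0 → 0 → 2.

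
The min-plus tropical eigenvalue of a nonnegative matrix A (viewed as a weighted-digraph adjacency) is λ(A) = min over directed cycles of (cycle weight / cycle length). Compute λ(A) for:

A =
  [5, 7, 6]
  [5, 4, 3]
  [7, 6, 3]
λ(A) = 3

Enumerate directed cycles and compute their means (weight / length). Sample:
  cycle 0 → 0: weight = 5, length = 1, mean = 5/1 ≈ 5.000
  cycle 1 → 1: weight = 4, length = 1, mean = 4/1 ≈ 4.000
  cycle 2 → 2: weight = 3, length = 1, mean = 3/1 ≈ 3.000
  cycle 0 → 1 → 0: weight = 12, length = 2, mean = 12/2 ≈ 6.000
  cycle 0 → 2 → 0: weight = 13, length = 2, mean = 13/2 ≈ 6.500
  cycle 1 → 0 → 1: weight = 12, length = 2, mean = 12/2 ≈ 6.000
Minimum mean = 3.000, attained e.g. along the cycle 2 → 2 with weight 3 and length 1. So λ(A) = 3/1 = 3.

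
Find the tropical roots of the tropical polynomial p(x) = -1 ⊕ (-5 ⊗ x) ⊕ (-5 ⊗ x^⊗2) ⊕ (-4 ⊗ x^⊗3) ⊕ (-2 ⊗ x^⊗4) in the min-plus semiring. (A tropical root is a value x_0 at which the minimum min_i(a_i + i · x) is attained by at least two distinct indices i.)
Roots: {-2, -1, 0, 4}

Each tropical root is a break point of the lower envelope of the lines y = a_i + i · x (there are 5 lines, with slopes 0, 1, ..., 4). Only the lines that attain the minimum somewhere contribute to roots; other lines are dominated. Here the surviving (envelope) indices are i = 4, i = 3, i = 2, i = 1, i = 0.
Intersections between consecutive envelope lines give the roots: for adjacent envelope indices i < j the intersection is x = (a_i − a_j) / (j − i). Reading off the sorted break points: {-2, -1, 0, 4}.
Verification: at each break x_0, at least two indices attain the minimum of min_i(a_i + i · x_0).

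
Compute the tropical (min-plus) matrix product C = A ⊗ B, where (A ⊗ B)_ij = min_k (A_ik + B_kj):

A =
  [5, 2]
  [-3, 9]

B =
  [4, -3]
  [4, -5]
A ⊗ B =
  [6, -3]
  [1, -6]

Apply the min-plus product entry-by-entry:
  C[0][0] = min over k of (A[0][0] + B[0][0] = 5 + 4 = 9, A[0][1] + B[1][0] = 2 + 4 = 6) = 6 (attained at k = 1)
  C[0][1] = min over k of (A[0][0] + B[0][1] = 5 + -3 = 2, A[0][1] + B[1][1] = 2 + -5 = -3) = -3 (attained at k = 1)
  C[1][0] = min over k of (A[1][0] + B[0][0] = -3 + 4 = 1, A[1][1] + B[1][0] = 9 + 4 = 13) = 1 (attained at k = 0)
  C[1][1] = min over k of (A[1][0] + B[0][1] = -3 + -3 = -6, A[1][1] + B[1][1] = 9 + -5 = 4) = -6 (attained at k = 0)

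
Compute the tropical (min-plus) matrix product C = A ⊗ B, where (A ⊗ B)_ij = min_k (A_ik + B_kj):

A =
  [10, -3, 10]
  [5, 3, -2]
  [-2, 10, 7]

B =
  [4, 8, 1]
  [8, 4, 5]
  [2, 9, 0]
A ⊗ B =
  [5, 1, 2]
  [0, 7, -2]
  [2, 6, -1]

Apply the min-plus product entry-by-entry:
  C[0][0] = min over k of (A[0][0] + B[0][0] = 10 + 4 = 14, A[0][1] + B[1][0] = -3 + 8 = 5, A[0][2] + B[2][0] = 10 + 2 = 12) = 5 (attained at k = 1)
  C[0][1] = min over k of (A[0][0] + B[0][1] = 10 + 8 = 18, A[0][1] + B[1][1] = -3 + 4 = 1, A[0][2] + B[2][1] = 10 + 9 = 19) = 1 (attained at k = 1)
  C[0][2] = min over k of (A[0][0] + B[0][2] = 10 + 1 = 11, A[0][1] + B[1][2] = -3 + 5 = 2, A[0][2] + B[2][2] = 10 + 0 = 10) = 2 (attained at k = 1)
  C[1][0] = min over k of (A[1][0] + B[0][0] = 5 + 4 = 9, A[1][1] + B[1][0] = 3 + 8 = 11, A[1][2] + B[2][0] = -2 + 2 = 0) = 0 (attained at k = 2)
  C[1][1] = min over k of (A[1][0] + B[0][1] = 5 + 8 = 13, A[1][1] + B[1][1] = 3 + 4 = 7, A[1][2] + B[2][1] = -2 + 9 = 7) = 7 (attained at k = 1)
  C[1][2] = min over k of (A[1][0] + B[0][2] = 5 + 1 = 6, A[1][1] + B[1][2] = 3 + 5 = 8, A[1][2] + B[2][2] = -2 + 0 = -2) = -2 (attained at k = 2)
  C[2][0] = min over k of (A[2][0] + B[0][0] = -2 + 4 = 2, A[2][1] + B[1][0] = 10 + 8 = 18, A[2][2] + B[2][0] = 7 + 2 = 9) = 2 (attained at k = 0)
  C[2][1] = min over k of (A[2][0] + B[0][1] = -2 + 8 = 6, A[2][1] + B[1][1] = 10 + 4 = 14, A[2][2] + B[2][1] = 7 + 9 = 16) = 6 (attained at k = 0)
  C[2][2] = min over k of (A[2][0] + B[0][2] = -2 + 1 = -1, A[2][1] + B[1][2] = 10 + 5 = 15, A[2][2] + B[2][2] = 7 + 0 = 7) = -1 (attained at k = 0)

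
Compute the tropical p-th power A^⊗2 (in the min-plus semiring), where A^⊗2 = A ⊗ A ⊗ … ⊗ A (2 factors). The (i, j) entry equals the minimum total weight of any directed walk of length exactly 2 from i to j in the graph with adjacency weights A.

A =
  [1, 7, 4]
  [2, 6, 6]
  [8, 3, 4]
A^⊗2 =
  [2, 7, 5]
  [3, 9, 6]
  [5, 7, 8]

Each entry (A^⊗2)_ij equals the minimum over all length-2 walks i = v_0 → v_1 → … → v_2 = j of Σ_t A[v_t][v_{t+1}]. For example, for (i, j) = (0, 2) we minimise over 3 possible intermediate vertex sequences; the minimum is 5, attained along the walk 0 → 0 → 2.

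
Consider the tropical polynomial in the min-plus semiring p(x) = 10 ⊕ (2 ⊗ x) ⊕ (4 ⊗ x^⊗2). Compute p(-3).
p(-3) = -2

A tropical monomial a ⊗ x^⊗i evaluates to a + i · x. Evaluating each term at x = -3:
  Term 0 contributes 10 + 0 · -3 = 10
  Term 1 contributes 2 + 1 · -3 = -1
  Term 2 contributes 4 + 2 · -3 = -2
p(-3) = ⊕ of these = min[10, -1, -2] = -2.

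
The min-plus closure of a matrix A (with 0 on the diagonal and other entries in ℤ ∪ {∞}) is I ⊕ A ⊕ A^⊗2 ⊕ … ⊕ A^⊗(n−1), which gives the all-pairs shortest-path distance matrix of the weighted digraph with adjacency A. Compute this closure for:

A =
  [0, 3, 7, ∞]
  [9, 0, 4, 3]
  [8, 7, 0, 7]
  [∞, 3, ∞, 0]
Closure =
  [0, 3, 7, 6]
  [9, 0, 4, 3]
  [8, 7, 0, 7]
  [12, 3, 7, 0]

This is the Floyd-Warshall all-pairs shortest-path computation. For each intermediate vertex k = 0, 1, …, 3, update dist[i][j] ← min(dist[i][j], dist[i][k] + dist[k][j]). The final matrix gives, for each (i, j), the minimum total weight of any directed path from i to j (possibly empty when i = j).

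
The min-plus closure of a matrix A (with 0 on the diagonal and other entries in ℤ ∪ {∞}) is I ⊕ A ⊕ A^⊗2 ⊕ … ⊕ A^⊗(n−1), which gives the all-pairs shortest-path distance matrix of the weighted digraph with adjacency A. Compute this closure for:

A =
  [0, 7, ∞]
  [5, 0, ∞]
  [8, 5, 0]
Closure =
  [0, 7, ∞]
  [5, 0, ∞]
  [8, 5, 0]

This is the Floyd-Warshall all-pairs shortest-path computation. For each intermediate vertex k = 0, 1, …, 2, update dist[i][j] ← min(dist[i][j], dist[i][k] + dist[k][j]). The final matrix gives, for each (i, j), the minimum total weight of any directed path from i to j (possibly empty when i = j).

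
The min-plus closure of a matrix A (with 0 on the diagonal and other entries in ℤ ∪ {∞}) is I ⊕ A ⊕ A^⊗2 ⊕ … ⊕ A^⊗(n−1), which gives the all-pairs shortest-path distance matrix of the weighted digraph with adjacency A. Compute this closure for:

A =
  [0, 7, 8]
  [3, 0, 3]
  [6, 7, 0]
Closure =
  [0, 7, 8]
  [3, 0, 3]
  [6, 7, 0]

This is the Floyd-Warshall all-pairs shortest-path computation. For each intermediate vertex k = 0, 1, …, 2, update dist[i][j] ← min(dist[i][j], dist[i][k] + dist[k][j]). The final matrix gives, for each (i, j), the minimum total weight of any directed path from i to j (possibly empty when i = j).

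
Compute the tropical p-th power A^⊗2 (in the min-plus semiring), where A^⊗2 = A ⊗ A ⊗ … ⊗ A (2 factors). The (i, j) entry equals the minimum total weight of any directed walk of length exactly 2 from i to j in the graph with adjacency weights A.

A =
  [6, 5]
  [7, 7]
A^⊗2 =
  [12, 11]
  [13, 12]

Each entry (A^⊗2)_ij equals the minimum over all length-2 walks i = v_0 → v_1 → … → v_2 = j of Σ_t A[v_t][v_{t+1}]. For example, for (i, j) = (0, 1) we minimise over 2 possible intermediate vertex sequences; the minimum is 11, attained along the walk 0 → 0 → 1.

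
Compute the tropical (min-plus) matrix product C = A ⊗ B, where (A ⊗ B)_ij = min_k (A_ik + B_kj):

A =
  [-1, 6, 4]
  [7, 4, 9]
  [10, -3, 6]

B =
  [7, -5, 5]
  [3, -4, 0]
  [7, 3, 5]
A ⊗ B =
  [6, -6, 4]
  [7, 0, 4]
  [0, -7, -3]

Apply the min-plus product entry-by-entry:
  C[0][0] = min over k of (A[0][0] + B[0][0] = -1 + 7 = 6, A[0][1] + B[1][0] = 6 + 3 = 9, A[0][2] + B[2][0] = 4 + 7 = 11) = 6 (attained at k = 0)
  C[0][1] = min over k of (A[0][0] + B[0][1] = -1 + -5 = -6, A[0][1] + B[1][1] = 6 + -4 = 2, A[0][2] + B[2][1] = 4 + 3 = 7) = -6 (attained at k = 0)
  C[0][2] = min over k of (A[0][0] + B[0][2] = -1 + 5 = 4, A[0][1] + B[1][2] = 6 + 0 = 6, A[0][2] + B[2][2] = 4 + 5 = 9) = 4 (attained at k = 0)
  C[1][0] = min over k of (A[1][0] + B[0][0] = 7 + 7 = 14, A[1][1] + B[1][0] = 4 + 3 = 7, A[1][2] + B[2][0] = 9 + 7 = 16) = 7 (attained at k = 1)
  C[1][1] = min over k of (A[1][0] + B[0][1] = 7 + -5 = 2, A[1][1] + B[1][1] = 4 + -4 = 0, A[1][2] + B[2][1] = 9 + 3 = 12) = 0 (attained at k = 1)
  C[1][2] = min over k of (A[1][0] + B[0][2] = 7 + 5 = 12, A[1][1] + B[1][2] = 4 + 0 = 4, A[1][2] + B[2][2] = 9 + 5 = 14) = 4 (attained at k = 1)
  C[2][0] = min over k of (A[2][0] + B[0][0] = 10 + 7 = 17, A[2][1] + B[1][0] = -3 + 3 = 0, A[2][2] + B[2][0] = 6 + 7 = 13) = 0 (attained at k = 1)
  C[2][1] = min over k of (A[2][0] + B[0][1] = 10 + -5 = 5, A[2][1] + B[1][1] = -3 + -4 = -7, A[2][2] + B[2][1] = 6 + 3 = 9) = -7 (attained at k = 1)
  C[2][2] = min over k of (A[2][0] + B[0][2] = 10 + 5 = 15, A[2][1] + B[1][2] = -3 + 0 = -3, A[2][2] + B[2][2] = 6 + 5 = 11) = -3 (attained at k = 1)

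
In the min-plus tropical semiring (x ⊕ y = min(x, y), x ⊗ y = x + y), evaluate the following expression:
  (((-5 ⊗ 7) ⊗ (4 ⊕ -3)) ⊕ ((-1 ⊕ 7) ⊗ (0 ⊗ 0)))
(((-5 ⊗ 7) ⊗ (4 ⊕ -3)) ⊕ ((-1 ⊕ 7) ⊗ (0 ⊗ 0))) = -1

Expand innermost to outermost. Recall ⊕ takes the minimum of its arguments and ⊗ takes their sum. Working out the expression (((-5 ⊗ 7) ⊗ (4 ⊕ -3)) ⊕ ((-1 ⊕ 7) ⊗ (0 ⊗ 0))) gives -1.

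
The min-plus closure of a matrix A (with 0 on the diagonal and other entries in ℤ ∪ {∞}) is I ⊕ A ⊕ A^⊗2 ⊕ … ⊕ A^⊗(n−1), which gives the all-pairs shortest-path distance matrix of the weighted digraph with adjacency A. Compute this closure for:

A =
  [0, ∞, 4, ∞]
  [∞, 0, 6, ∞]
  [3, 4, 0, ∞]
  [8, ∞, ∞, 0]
Closure =
  [0, 8, 4, ∞]
  [9, 0, 6, ∞]
  [3, 4, 0, ∞]
  [8, 16, 12, 0]

This is the Floyd-Warshall all-pairs shortest-path computation. For each intermediate vertex k = 0, 1, …, 3, update dist[i][j] ← min(dist[i][j], dist[i][k] + dist[k][j]). The final matrix gives, for each (i, j), the minimum total weight of any directed path from i to j (possibly empty when i = j).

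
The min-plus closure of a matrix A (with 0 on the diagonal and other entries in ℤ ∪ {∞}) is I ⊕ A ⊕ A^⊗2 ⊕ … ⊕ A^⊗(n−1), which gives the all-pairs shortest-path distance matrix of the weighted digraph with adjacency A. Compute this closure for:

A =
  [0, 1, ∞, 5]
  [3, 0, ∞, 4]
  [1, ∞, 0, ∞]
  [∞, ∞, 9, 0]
Closure =
  [0, 1, 14, 5]
  [3, 0, 13, 4]
  [1, 2, 0, 6]
  [10, 11, 9, 0]

This is the Floyd-Warshall all-pairs shortest-path computation. For each intermediate vertex k = 0, 1, …, 3, update dist[i][j] ← min(dist[i][j], dist[i][k] + dist[k][j]). The final matrix gives, for each (i, j), the minimum total weight of any directed path from i to j (possibly empty when i = j).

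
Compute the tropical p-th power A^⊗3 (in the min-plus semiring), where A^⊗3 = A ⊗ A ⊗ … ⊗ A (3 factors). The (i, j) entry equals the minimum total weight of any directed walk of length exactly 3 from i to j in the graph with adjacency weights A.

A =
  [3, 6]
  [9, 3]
A^⊗3 =
  [9, 12]
  [15, 9]

Each entry (A^⊗3)_ij equals the minimum over all length-3 walks i = v_0 → v_1 → … → v_3 = j of Σ_t A[v_t][v_{t+1}]. For example, for (i, j) = (0, 1) we minimise over 4 possible intermediate vertex sequences; the minimum is 12, attained along the walk 0 → 0 → 0 → 1.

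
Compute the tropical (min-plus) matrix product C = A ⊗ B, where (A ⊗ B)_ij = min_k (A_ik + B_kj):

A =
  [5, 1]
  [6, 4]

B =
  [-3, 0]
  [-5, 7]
A ⊗ B =
  [-4, 5]
  [-1, 6]

Apply the min-plus product entry-by-entry:
  C[0][0] = min over k of (A[0][0] + B[0][0] = 5 + -3 = 2, A[0][1] + B[1][0] = 1 + -5 = -4) = -4 (attained at k = 1)
  C[0][1] = min over k of (A[0][0] + B[0][1] = 5 + 0 = 5, A[0][1] + B[1][1] = 1 + 7 = 8) = 5 (attained at k = 0)
  C[1][0] = min over k of (A[1][0] + B[0][0] = 6 + -3 = 3, A[1][1] + B[1][0] = 4 + -5 = -1) = -1 (attained at k = 1)
  C[1][1] = min over k of (A[1][0] + B[0][1] = 6 + 0 = 6, A[1][1] + B[1][1] = 4 + 7 = 11) = 6 (attained at k = 0)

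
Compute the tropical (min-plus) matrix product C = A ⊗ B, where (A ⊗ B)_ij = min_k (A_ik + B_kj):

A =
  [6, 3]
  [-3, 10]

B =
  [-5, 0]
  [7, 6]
A ⊗ B =
  [1, 6]
  [-8, -3]

Apply the min-plus product entry-by-entry:
  C[0][0] = min over k of (A[0][0] + B[0][0] = 6 + -5 = 1, A[0][1] + B[1][0] = 3 + 7 = 10) = 1 (attained at k = 0)
  C[0][1] = min over k of (A[0][0] + B[0][1] = 6 + 0 = 6, A[0][1] + B[1][1] = 3 + 6 = 9) = 6 (attained at k = 0)
  C[1][0] = min over k of (A[1][0] + B[0][0] = -3 + -5 = -8, A[1][1] + B[1][0] = 10 + 7 = 17) = -8 (attained at k = 0)
  C[1][1] = min over k of (A[1][0] + B[0][1] = -3 + 0 = -3, A[1][1] + B[1][1] = 10 + 6 = 16) = -3 (attained at k = 0)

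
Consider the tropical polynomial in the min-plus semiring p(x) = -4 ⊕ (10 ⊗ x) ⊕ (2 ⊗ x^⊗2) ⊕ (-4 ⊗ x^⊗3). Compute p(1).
p(1) = -4

A tropical monomial a ⊗ x^⊗i evaluates to a + i · x. Evaluating each term at x = 1:
  Term 0 contributes -4 + 0 · 1 = -4
  Term 1 contributes 10 + 1 · 1 = 11
  Term 2 contributes 2 + 2 · 1 = 4
  Term 3 contributes -4 + 3 · 1 = -1
p(1) = ⊕ of these = min[-4, 11, 4, -1] = -4.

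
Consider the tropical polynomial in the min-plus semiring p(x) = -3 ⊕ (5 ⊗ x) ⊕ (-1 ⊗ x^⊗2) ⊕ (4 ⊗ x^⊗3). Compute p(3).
p(3) = -3

A tropical monomial a ⊗ x^⊗i evaluates to a + i · x. Evaluating each term at x = 3:
  Term 0 contributes -3 + 0 · 3 = -3
  Term 1 contributes 5 + 1 · 3 = 8
  Term 2 contributes -1 + 2 · 3 = 5
  Term 3 contributes 4 + 3 · 3 = 13
p(3) = ⊕ of these = min[-3, 8, 5, 13] = -3.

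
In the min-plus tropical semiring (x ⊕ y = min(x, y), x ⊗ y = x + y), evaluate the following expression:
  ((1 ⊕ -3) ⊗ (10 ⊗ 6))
((1 ⊕ -3) ⊗ (10 ⊗ 6)) = 13

Expand innermost to outermost. Recall ⊕ takes the minimum of its arguments and ⊗ takes their sum. Working out the expression ((1 ⊕ -3) ⊗ (10 ⊗ 6)) gives 13.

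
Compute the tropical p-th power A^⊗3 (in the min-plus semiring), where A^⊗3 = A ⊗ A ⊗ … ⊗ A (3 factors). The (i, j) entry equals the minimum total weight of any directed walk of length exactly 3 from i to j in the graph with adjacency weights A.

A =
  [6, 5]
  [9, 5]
A^⊗3 =
  [18, 15]
  [19, 15]

Each entry (A^⊗3)_ij equals the minimum over all length-3 walks i = v_0 → v_1 → … → v_3 = j of Σ_t A[v_t][v_{t+1}]. For example, for (i, j) = (0, 1) we minimise over 4 possible intermediate vertex sequences; the minimum is 15, attained along the walk 0 → 1 → 1 → 1.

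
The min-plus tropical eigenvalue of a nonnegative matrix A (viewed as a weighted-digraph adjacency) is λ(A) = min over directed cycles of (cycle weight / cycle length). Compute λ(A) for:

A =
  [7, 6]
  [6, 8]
λ(A) = 6

Enumerate directed cycles and compute their means (weight / length). Sample:
  cycle 0 → 0: weight = 7, length = 1, mean = 7/1 ≈ 7.000
  cycle 1 → 1: weight = 8, length = 1, mean = 8/1 ≈ 8.000
  cycle 0 → 1 → 0: weight = 12, length = 2, mean = 12/2 ≈ 6.000
  cycle 1 → 0 → 1: weight = 12, length = 2, mean = 12/2 ≈ 6.000
Minimum mean = 6.000, attained e.g. along the cycle 0 → 1 → 0 with weight 12 and length 2. So λ(A) = 12/2 = 6.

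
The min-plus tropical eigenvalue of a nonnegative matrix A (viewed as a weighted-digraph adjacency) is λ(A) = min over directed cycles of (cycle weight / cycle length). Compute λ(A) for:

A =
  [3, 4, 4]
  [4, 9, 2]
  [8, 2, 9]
λ(A) = 2

Enumerate directed cycles and compute their means (weight / length). Sample:
  cycle 0 → 0: weight = 3, length = 1, mean = 3/1 ≈ 3.000
  cycle 1 → 1: weight = 9, length = 1, mean = 9/1 ≈ 9.000
  cycle 2 → 2: weight = 9, length = 1, mean = 9/1 ≈ 9.000
  cycle 0 → 1 → 0: weight = 8, length = 2, mean = 8/2 ≈ 4.000
  cycle 0 → 2 → 0: weight = 12, length = 2, mean = 12/2 ≈ 6.000
  cycle 1 → 0 → 1: weight = 8, length = 2, mean = 8/2 ≈ 4.000
Minimum mean = 2.000, attained e.g. along the cycle 1 → 2 → 1 with weight 4 and length 2. So λ(A) = 4/2 = 2.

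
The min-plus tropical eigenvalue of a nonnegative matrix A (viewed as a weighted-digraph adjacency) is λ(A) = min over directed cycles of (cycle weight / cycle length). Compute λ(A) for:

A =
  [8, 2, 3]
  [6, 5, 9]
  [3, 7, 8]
λ(A) = 3

Enumerate directed cycles and compute their means (weight / length). Sample:
  cycle 0 → 0: weight = 8, length = 1, mean = 8/1 ≈ 8.000
  cycle 1 → 1: weight = 5, length = 1, mean = 5/1 ≈ 5.000
  cycle 2 → 2: weight = 8, length = 1, mean = 8/1 ≈ 8.000
  cycle 0 → 1 → 0: weight = 8, length = 2, mean = 8/2 ≈ 4.000
  cycle 0 → 2 → 0: weight = 6, length = 2, mean = 6/2 ≈ 3.000
  cycle 1 → 0 → 1: weight = 8, length = 2, mean = 8/2 ≈ 4.000
Minimum mean = 3.000, attained e.g. along the cycle 0 → 2 → 0 with weight 6 and length 2. So λ(A) = 6/2 = 3.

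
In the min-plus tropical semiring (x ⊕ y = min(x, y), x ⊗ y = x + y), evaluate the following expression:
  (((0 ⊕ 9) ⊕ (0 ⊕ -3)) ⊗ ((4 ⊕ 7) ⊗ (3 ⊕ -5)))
(((0 ⊕ 9) ⊕ (0 ⊕ -3)) ⊗ ((4 ⊕ 7) ⊗ (3 ⊕ -5))) = -4

Expand innermost to outermost. Recall ⊕ takes the minimum of its arguments and ⊗ takes their sum. Working out the expression (((0 ⊕ 9) ⊕ (0 ⊕ -3)) ⊗ ((4 ⊕ 7) ⊗ (3 ⊕ -5))) gives -4.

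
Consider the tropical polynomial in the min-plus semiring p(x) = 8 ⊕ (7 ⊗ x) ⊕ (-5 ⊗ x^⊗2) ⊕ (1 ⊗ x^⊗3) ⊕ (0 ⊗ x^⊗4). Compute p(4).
p(4) = 3

A tropical monomial a ⊗ x^⊗i evaluates to a + i · x. Evaluating each term at x = 4:
  Term 0 contributes 8 + 0 · 4 = 8
  Term 1 contributes 7 + 1 · 4 = 11
  Term 2 contributes -5 + 2 · 4 = 3
  Term 3 contributes 1 + 3 · 4 = 13
  Term 4 contributes 0 + 4 · 4 = 16
p(4) = ⊕ of these = min[8, 11, 3, 13, 16] = 3.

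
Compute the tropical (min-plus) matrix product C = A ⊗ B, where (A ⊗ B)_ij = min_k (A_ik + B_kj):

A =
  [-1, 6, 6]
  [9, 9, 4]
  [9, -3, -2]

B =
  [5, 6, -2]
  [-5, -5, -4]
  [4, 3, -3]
A ⊗ B =
  [1, 1, -3]
  [4, 4, 1]
  [-8, -8, -7]

Apply the min-plus product entry-by-entry:
  C[0][0] = min over k of (A[0][0] + B[0][0] = -1 + 5 = 4, A[0][1] + B[1][0] = 6 + -5 = 1, A[0][2] + B[2][0] = 6 + 4 = 10) = 1 (attained at k = 1)
  C[0][1] = min over k of (A[0][0] + B[0][1] = -1 + 6 = 5, A[0][1] + B[1][1] = 6 + -5 = 1, A[0][2] + B[2][1] = 6 + 3 = 9) = 1 (attained at k = 1)
  C[0][2] = min over k of (A[0][0] + B[0][2] = -1 + -2 = -3, A[0][1] + B[1][2] = 6 + -4 = 2, A[0][2] + B[2][2] = 6 + -3 = 3) = -3 (attained at k = 0)
  C[1][0] = min over k of (A[1][0] + B[0][0] = 9 + 5 = 14, A[1][1] + B[1][0] = 9 + -5 = 4, A[1][2] + B[2][0] = 4 + 4 = 8) = 4 (attained at k = 1)
  C[1][1] = min over k of (A[1][0] + B[0][1] = 9 + 6 = 15, A[1][1] + B[1][1] = 9 + -5 = 4, A[1][2] + B[2][1] = 4 + 3 = 7) = 4 (attained at k = 1)
  C[1][2] = min over k of (A[1][0] + B[0][2] = 9 + -2 = 7, A[1][1] + B[1][2] = 9 + -4 = 5, A[1][2] + B[2][2] = 4 + -3 = 1) = 1 (attained at k = 2)
  C[2][0] = min over k of (A[2][0] + B[0][0] = 9 + 5 = 14, A[2][1] + B[1][0] = -3 + -5 = -8, A[2][2] + B[2][0] = -2 + 4 = 2) = -8 (attained at k = 1)
  C[2][1] = min over k of (A[2][0] + B[0][1] = 9 + 6 = 15, A[2][1] + B[1][1] = -3 + -5 = -8, A[2][2] + B[2][1] = -2 + 3 = 1) = -8 (attained at k = 1)
  C[2][2] = min over k of (A[2][0] + B[0][2] = 9 + -2 = 7, A[2][1] + B[1][2] = -3 + -4 = -7, A[2][2] + B[2][2] = -2 + -3 = -5) = -7 (attained at k = 1)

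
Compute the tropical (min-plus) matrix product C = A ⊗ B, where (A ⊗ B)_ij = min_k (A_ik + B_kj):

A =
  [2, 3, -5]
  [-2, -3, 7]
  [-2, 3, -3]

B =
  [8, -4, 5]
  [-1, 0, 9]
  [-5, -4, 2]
A ⊗ B =
  [-10, -9, -3]
  [-4, -6, 3]
  [-8, -7, -1]

Apply the min-plus product entry-by-entry:
  C[0][0] = min over k of (A[0][0] + B[0][0] = 2 + 8 = 10, A[0][1] + B[1][0] = 3 + -1 = 2, A[0][2] + B[2][0] = -5 + -5 = -10) = -10 (attained at k = 2)
  C[0][1] = min over k of (A[0][0] + B[0][1] = 2 + -4 = -2, A[0][1] + B[1][1] = 3 + 0 = 3, A[0][2] + B[2][1] = -5 + -4 = -9) = -9 (attained at k = 2)
  C[0][2] = min over k of (A[0][0] + B[0][2] = 2 + 5 = 7, A[0][1] + B[1][2] = 3 + 9 = 12, A[0][2] + B[2][2] = -5 + 2 = -3) = -3 (attained at k = 2)
  C[1][0] = min over k of (A[1][0] + B[0][0] = -2 + 8 = 6, A[1][1] + B[1][0] = -3 + -1 = -4, A[1][2] + B[2][0] = 7 + -5 = 2) = -4 (attained at k = 1)
  C[1][1] = min over k of (A[1][0] + B[0][1] = -2 + -4 = -6, A[1][1] + B[1][1] = -3 + 0 = -3, A[1][2] + B[2][1] = 7 + -4 = 3) = -6 (attained at k = 0)
  C[1][2] = min over k of (A[1][0] + B[0][2] = -2 + 5 = 3, A[1][1] + B[1][2] = -3 + 9 = 6, A[1][2] + B[2][2] = 7 + 2 = 9) = 3 (attained at k = 0)
  C[2][0] = min over k of (A[2][0] + B[0][0] = -2 + 8 = 6, A[2][1] + B[1][0] = 3 + -1 = 2, A[2][2] + B[2][0] = -3 + -5 = -8) = -8 (attained at k = 2)
  C[2][1] = min over k of (A[2][0] + B[0][1] = -2 + -4 = -6, A[2][1] + B[1][1] = 3 + 0 = 3, A[2][2] + B[2][1] = -3 + -4 = -7) = -7 (attained at k = 2)
  C[2][2] = min over k of (A[2][0] + B[0][2] = -2 + 5 = 3, A[2][1] + B[1][2] = 3 + 9 = 12, A[2][2] + B[2][2] = -3 + 2 = -1) = -1 (attained at k = 2)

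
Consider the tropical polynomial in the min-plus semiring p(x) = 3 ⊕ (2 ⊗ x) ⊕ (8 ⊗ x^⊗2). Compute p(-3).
p(-3) = -1

A tropical monomial a ⊗ x^⊗i evaluates to a + i · x. Evaluating each term at x = -3:
  Term 0 contributes 3 + 0 · -3 = 3
  Term 1 contributes 2 + 1 · -3 = -1
  Term 2 contributes 8 + 2 · -3 = 2
p(-3) = ⊕ of these = min[3, -1, 2] = -1.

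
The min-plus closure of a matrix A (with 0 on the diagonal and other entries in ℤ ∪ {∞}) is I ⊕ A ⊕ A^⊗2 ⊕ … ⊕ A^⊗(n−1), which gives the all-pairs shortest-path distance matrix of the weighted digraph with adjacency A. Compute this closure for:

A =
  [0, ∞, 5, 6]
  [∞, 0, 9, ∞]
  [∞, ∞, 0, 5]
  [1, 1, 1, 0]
Closure =
  [0, 7, 5, 6]
  [15, 0, 9, 14]
  [6, 6, 0, 5]
  [1, 1, 1, 0]

This is the Floyd-Warshall all-pairs shortest-path computation. For each intermediate vertex k = 0, 1, …, 3, update dist[i][j] ← min(dist[i][j], dist[i][k] + dist[k][j]). The final matrix gives, for each (i, j), the minimum total weight of any directed path from i to j (possibly empty when i = j).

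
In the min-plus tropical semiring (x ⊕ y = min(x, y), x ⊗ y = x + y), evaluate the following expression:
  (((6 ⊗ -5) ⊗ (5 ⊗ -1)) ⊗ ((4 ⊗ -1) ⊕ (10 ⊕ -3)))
(((6 ⊗ -5) ⊗ (5 ⊗ -1)) ⊗ ((4 ⊗ -1) ⊕ (10 ⊕ -3))) = 2

Expand innermost to outermost. Recall ⊕ takes the minimum of its arguments and ⊗ takes their sum. Working out the expression (((6 ⊗ -5) ⊗ (5 ⊗ -1)) ⊗ ((4 ⊗ -1) ⊕ (10 ⊕ -3))) gives 2.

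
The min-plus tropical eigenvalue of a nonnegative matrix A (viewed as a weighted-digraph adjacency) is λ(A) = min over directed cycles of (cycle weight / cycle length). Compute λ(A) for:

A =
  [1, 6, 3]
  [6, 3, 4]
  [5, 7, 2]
λ(A) = 1

Enumerate directed cycles and compute their means (weight / length). Sample:
  cycle 0 → 0: weight = 1, length = 1, mean = 1/1 ≈ 1.000
  cycle 1 → 1: weight = 3, length = 1, mean = 3/1 ≈ 3.000
  cycle 2 → 2: weight = 2, length = 1, mean = 2/1 ≈ 2.000
  cycle 0 → 1 → 0: weight = 12, length = 2, mean = 12/2 ≈ 6.000
  cycle 0 → 2 → 0: weight = 8, length = 2, mean = 8/2 ≈ 4.000
  cycle 1 → 0 → 1: weight = 12, length = 2, mean = 12/2 ≈ 6.000
Minimum mean = 1.000, attained e.g. along the cycle 0 → 0 with weight 1 and length 1. So λ(A) = 1/1 = 1.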